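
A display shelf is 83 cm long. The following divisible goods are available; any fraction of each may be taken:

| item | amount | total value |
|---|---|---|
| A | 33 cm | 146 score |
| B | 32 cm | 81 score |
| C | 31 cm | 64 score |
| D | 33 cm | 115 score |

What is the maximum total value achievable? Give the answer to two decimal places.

304.03

Take in order of value per unit:
- A (146/33 per unit): all 33 → value 146, running total 146.00
- D (115/33 per unit): all 33 → value 115, running total 261.00
- B (81/32 per unit): 17 of 32 → value 17×81/32 = 43.0313, running total 304.03
Total 304.03.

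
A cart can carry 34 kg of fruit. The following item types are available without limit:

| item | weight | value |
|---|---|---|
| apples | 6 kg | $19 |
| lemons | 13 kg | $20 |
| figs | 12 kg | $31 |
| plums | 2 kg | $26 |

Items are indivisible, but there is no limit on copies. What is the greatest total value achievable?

$442

Best value-per-unit is plums at 26/2, and filling with it alone uses weight 17×2=34. No mix of the others beats 17×26 = 442.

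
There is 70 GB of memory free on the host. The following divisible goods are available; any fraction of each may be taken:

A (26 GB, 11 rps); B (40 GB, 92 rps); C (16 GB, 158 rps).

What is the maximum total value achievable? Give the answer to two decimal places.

Take in order of value per unit:
- C (158/16 per unit): all 16 → value 158, running total 158.00
- B (92/40 per unit): all 40 → value 92, running total 250.00
- A (11/26 per unit): 14 of 26 → value 14×11/26 = 5.9231, running total 255.92
Total 255.92.

255.92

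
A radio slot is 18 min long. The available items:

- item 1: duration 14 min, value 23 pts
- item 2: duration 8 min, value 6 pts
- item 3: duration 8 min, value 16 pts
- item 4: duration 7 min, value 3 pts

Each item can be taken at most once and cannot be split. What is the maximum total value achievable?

Check high-value combinations within 18 min:
- item 1: duration 14, value 23
- item 2+item 3: duration 8+8=16, value 6+16=22
- item 3+item 4: duration 8+7=15, value 16+3=19
- item 3: duration 8, value 16
- item 2+item 4: duration 8+7=15, value 6+3=9
Best: 23 pts.

23 pts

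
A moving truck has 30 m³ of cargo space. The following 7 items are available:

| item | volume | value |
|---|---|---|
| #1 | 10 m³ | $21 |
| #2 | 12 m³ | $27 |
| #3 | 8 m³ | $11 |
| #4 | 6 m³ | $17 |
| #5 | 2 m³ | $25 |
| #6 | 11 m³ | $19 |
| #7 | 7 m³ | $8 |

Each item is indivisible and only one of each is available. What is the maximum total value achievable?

$90

Check high-value combinations within 30 m³:
- #1+#2+#4+#5: volume 10+12+6+2=30, value 21+27+17+25=90
- #1+#4+#5+#6: volume 10+6+2+11=29, value 21+17+25+19=82
- #2+#3+#4+#5: volume 12+8+6+2=28, value 27+11+17+25=80
- #2+#4+#5+#7: volume 12+6+2+7=27, value 27+17+25+8=77
Best: $90.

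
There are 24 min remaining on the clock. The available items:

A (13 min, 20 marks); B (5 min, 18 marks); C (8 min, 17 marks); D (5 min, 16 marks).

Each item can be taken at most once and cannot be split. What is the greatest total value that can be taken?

This is a 0/1 knapsack; check combinations near the capacity.
- A+B+D: time 13+5+5=23, value 20+18+16=54
- B+C+D: time 5+8+5=18, value 18+17+16=51
- A+B: time 13+5=18, value 20+18=38
- A+C: time 13+8=21, value 20+17=37
- A+D: time 13+5=18, value 20+16=36
Best: 54 marks.

54 marks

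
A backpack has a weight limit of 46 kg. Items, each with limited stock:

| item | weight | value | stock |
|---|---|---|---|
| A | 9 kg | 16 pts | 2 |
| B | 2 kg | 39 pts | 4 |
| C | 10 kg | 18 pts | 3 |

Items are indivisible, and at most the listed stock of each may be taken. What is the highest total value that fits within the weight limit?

Top feasible selections:
- 2×A + 4×B + 2×C: weight 46, value 224
- 4×B + 3×C: weight 38, value 210
- 1×A + 4×B + 2×C: weight 37, value 208
Best: 224 pts.

224 pts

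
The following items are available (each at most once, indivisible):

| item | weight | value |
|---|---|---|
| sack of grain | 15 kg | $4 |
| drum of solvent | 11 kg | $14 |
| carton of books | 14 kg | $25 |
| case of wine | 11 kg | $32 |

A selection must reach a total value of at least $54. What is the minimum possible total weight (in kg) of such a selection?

25

Subsets with value ≥ 54, sorted by total weight:
- carton of books+case of wine: weight 25, value 57
- drum of solvent+carton of books+case of wine: weight 36, value 71
Minimum weight: 25 kg.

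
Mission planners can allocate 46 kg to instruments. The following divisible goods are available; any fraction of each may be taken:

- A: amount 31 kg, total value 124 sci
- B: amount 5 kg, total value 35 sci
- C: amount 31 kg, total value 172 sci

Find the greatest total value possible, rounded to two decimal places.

Take in order of value per unit:
- B (35/5 per unit): all 5 → value 35, running total 35.00
- C (172/31 per unit): all 31 → value 172, running total 207.00
- A (124/31 per unit): 10 of 31 → value 10×124/31 = 40.0000, running total 247.00
Total 247.00.

247.00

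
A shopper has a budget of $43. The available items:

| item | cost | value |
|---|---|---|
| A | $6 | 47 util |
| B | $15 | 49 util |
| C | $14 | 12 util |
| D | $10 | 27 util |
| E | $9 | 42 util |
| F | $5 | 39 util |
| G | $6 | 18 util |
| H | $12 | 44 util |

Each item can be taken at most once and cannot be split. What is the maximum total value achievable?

199 util

Check high-value combinations within $43:
- A+D+E+F+H: cost 6+10+9+5+12=42, value 47+27+42+39+44=199
- A+B+E+F+G: cost 6+15+9+5+6=41, value 47+49+42+39+18=195
- A+E+F+G+H: cost 6+9+5+6+12=38, value 47+42+39+18+44=190
- A+B+E+H: cost 6+15+9+12=42, value 47+49+42+44=182
Best: 199 util.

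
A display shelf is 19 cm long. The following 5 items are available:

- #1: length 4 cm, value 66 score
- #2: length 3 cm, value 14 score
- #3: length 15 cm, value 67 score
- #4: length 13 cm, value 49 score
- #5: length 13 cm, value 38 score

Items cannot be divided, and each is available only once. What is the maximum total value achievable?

133 score

Check high-value combinations within 19 cm:
- #1+#3: length 4+15=19, value 66+67=133
- #1+#4: length 4+13=17, value 66+49=115
- #1+#5: length 4+13=17, value 66+38=104
- #2+#3: length 3+15=18, value 14+67=81
Best: 133 score.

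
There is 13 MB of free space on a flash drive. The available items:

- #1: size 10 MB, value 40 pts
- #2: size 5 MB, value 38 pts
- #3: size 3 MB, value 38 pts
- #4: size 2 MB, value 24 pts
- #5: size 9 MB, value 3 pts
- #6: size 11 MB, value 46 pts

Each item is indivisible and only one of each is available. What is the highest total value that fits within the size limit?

Check high-value combinations within 13 MB:
- #2+#3+#4: size 5+3+2=10, value 38+38+24=100
- #1+#3: size 10+3=13, value 40+38=78
- #2+#3: size 5+3=8, value 38+38=76
- #4+#6: size 2+11=13, value 24+46=70
Best: 100 pts.

100 pts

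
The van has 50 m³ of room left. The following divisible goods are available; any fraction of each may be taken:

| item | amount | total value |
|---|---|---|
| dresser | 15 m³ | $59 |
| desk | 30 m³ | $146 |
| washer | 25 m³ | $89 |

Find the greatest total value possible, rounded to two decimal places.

222.80

Take in order of value per unit:
- desk (146/30 per unit): all 30 → value 146, running total 146.00
- dresser (59/15 per unit): all 15 → value 59, running total 205.00
- washer (89/25 per unit): 5 of 25 → value 5×89/25 = 17.8000, running total 222.80
Total 222.80.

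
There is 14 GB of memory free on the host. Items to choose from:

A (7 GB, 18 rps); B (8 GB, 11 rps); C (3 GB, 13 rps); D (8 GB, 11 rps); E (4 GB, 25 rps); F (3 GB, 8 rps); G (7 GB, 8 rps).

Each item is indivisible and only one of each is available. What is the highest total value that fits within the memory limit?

56 rps

Check high-value combinations within 14 GB:
- A+C+E: memory 7+3+4=14, value 18+13+25=56
- A+E+F: memory 7+4+3=14, value 18+25+8=51
- C+E+F: memory 3+4+3=10, value 13+25+8=46
- C+E+G: memory 3+4+7=14, value 13+25+8=46
- A+E: memory 7+4=11, value 18+25=43
Best: 56 rps.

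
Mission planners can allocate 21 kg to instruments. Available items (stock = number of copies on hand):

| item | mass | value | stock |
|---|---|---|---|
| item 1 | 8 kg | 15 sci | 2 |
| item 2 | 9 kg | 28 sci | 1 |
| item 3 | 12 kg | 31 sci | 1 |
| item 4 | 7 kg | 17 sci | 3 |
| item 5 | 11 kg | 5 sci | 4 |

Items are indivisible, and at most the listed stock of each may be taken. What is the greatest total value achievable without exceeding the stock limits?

59 sci

Best selections within mass 21 and stock limits:
- 1×item 2 + 1×item 3: mass 21, value 59
- 3×item 4: mass 21, value 51
- 1×item 3 + 1×item 4: mass 19, value 48
Best: 59 sci.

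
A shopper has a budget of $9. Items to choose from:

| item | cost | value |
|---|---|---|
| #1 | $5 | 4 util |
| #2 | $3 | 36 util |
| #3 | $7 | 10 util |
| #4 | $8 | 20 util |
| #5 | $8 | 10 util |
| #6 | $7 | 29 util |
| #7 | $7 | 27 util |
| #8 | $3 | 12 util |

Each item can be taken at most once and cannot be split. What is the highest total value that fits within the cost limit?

48 util

Check high-value combinations within $9:
- #2+#8: cost 3+3=6, value 36+12=48
- #1+#2: cost 5+3=8, value 4+36=40
- #2: cost 3, value 36
- #6: cost 7, value 29
- #7: cost 7, value 27
Best: 48 util.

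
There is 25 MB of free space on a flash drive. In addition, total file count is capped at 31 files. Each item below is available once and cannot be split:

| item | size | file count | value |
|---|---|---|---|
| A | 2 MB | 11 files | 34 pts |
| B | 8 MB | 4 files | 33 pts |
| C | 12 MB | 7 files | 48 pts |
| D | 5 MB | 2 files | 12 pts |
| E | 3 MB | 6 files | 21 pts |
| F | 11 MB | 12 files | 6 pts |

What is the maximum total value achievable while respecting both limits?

Feasible sets respecting both limits:
- A+B+C+E: size 25, file count 28, value 136
- A+B+C: size 22, file count 22, value 115
- A+C+D+E: size 22, file count 26, value 115
- A+C+E: size 17, file count 24, value 103
Best: 136 pts.

136 pts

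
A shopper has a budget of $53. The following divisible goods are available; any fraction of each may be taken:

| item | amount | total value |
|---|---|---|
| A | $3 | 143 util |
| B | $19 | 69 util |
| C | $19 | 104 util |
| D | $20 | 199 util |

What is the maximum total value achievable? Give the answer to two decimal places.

485.95

Take in order of value per unit:
- A (143/3 per unit): all 3 → value 143, running total 143.00
- D (199/20 per unit): all 20 → value 199, running total 342.00
- C (104/19 per unit): all 19 → value 104, running total 446.00
- B (69/19 per unit): 11 of 19 → value 11×69/19 = 39.9474, running total 485.95
Total 485.95.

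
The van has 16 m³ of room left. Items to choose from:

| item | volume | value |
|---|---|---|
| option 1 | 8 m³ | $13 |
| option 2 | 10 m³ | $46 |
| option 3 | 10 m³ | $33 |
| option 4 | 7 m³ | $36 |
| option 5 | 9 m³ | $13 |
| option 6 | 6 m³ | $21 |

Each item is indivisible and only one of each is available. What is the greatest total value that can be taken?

Check high-value combinations within 16 m³:
- option 2+option 6: volume 10+6=16, value 46+21=67
- option 4+option 6: volume 7+6=13, value 36+21=57
- option 3+option 6: volume 10+6=16, value 33+21=54
- option 1+option 4: volume 8+7=15, value 13+36=49
- option 4+option 5: volume 7+9=16, value 36+13=49
Best: $67.

$67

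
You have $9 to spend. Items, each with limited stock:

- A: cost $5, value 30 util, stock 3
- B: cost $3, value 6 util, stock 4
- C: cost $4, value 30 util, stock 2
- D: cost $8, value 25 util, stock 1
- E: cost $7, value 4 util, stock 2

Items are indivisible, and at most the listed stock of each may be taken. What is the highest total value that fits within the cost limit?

Best selections within cost 9 and stock limits:
- 2×C: cost 8, value 60
- 1×A + 1×C: cost 9, value 60
- 1×B + 1×C: cost 7, value 36
Best: 60 util.

60 util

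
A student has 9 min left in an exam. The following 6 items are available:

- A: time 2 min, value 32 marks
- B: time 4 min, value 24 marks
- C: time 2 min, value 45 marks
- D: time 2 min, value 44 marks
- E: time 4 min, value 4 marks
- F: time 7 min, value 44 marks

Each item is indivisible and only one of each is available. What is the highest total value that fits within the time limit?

Check high-value combinations within 9 min:
- A+C+D: time 2+2+2=6, value 32+45+44=121
- B+C+D: time 4+2+2=8, value 24+45+44=113
- A+B+C: time 2+4+2=8, value 32+24+45=101
- A+B+D: time 2+4+2=8, value 32+24+44=100
- C+D+E: time 2+2+4=8, value 45+44+4=93
Best: 121 marks.

121 marks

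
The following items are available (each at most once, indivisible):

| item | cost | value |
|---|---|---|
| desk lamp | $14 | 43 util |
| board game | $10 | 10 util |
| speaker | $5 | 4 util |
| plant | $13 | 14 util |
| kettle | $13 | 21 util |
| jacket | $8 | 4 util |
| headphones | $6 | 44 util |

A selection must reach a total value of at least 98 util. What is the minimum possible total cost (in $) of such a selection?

Subsets with value ≥ 98, sorted by total cost:
- desk lamp+kettle+headphones: cost 33, value 108
- desk lamp+plant+headphones: cost 33, value 101
- desk lamp+board game+speaker+headphones: cost 35, value 101
- desk lamp+speaker+kettle+headphones: cost 38, value 112
Minimum cost: 33 $.

33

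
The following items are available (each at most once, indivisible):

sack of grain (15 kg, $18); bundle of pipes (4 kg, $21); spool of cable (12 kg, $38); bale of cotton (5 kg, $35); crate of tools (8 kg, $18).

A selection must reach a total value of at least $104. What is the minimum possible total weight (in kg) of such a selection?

29

Subsets with value ≥ 104, sorted by total weight:
- bundle of pipes+spool of cable+bale of cotton+crate of tools: weight 29, value 112
- sack of grain+bundle of pipes+spool of cable+bale of cotton: weight 36, value 112
- sack of grain+spool of cable+bale of cotton+crate of tools: weight 40, value 109
Minimum weight: 29 kg.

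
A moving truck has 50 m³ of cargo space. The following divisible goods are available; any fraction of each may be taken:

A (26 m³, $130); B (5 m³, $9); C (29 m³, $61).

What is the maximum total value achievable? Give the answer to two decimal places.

180.48

Take in order of value per unit:
- A (130/26 per unit): all 26 → value 130, running total 130.00
- C (61/29 per unit): 24 of 29 → value 24×61/29 = 50.4828, running total 180.48
Total 180.48.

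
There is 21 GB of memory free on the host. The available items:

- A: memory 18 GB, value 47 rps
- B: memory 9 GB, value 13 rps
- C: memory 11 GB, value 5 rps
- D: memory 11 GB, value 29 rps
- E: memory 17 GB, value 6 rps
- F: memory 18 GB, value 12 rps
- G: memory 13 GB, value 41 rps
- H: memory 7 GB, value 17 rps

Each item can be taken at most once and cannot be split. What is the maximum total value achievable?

58 rps

Check high-value combinations within 21 GB:
- G+H: memory 13+7=20, value 41+17=58
- A: memory 18, value 47
- D+H: memory 11+7=18, value 29+17=46
Best: 58 rps.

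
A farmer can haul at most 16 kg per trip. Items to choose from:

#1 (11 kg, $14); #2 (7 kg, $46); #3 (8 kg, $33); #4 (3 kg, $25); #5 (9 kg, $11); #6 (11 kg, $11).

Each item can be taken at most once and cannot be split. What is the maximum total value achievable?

$79

This is a 0/1 knapsack; check combinations near the capacity.
- #2+#3: weight 7+8=15, value 46+33=79
- #2+#4: weight 7+3=10, value 46+25=71
- #3+#4: weight 8+3=11, value 33+25=58
- #2+#5: weight 7+9=16, value 46+11=57
Best: $79.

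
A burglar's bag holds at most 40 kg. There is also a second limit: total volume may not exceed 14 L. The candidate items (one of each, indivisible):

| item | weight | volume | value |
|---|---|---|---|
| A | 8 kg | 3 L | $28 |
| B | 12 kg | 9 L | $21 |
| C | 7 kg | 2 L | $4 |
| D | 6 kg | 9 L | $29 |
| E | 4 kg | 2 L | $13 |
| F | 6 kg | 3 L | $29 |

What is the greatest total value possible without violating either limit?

$74

Feasible sets respecting both limits:
- A+C+E+F: weight 25, volume 10, value 74
- D+E+F: weight 16, volume 14, value 71
- A+D+E: weight 18, volume 14, value 70
- A+E+F: weight 18, volume 8, value 70
Best: $74.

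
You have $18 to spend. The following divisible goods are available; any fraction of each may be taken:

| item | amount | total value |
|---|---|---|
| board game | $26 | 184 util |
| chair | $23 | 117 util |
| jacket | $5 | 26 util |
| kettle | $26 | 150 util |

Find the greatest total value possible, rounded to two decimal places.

127.38

Take in order of value per unit:
- board game (184/26 per unit): 18 of 26 → value 18×184/26 = 127.3846, running total 127.38
Total 127.38.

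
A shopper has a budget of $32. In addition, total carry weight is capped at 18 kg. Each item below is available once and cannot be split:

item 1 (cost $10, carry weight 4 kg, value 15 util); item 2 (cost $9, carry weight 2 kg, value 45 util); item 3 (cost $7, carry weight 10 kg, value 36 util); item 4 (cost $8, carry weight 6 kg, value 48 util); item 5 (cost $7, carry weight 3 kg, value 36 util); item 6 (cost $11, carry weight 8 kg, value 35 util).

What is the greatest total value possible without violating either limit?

Feasible sets respecting both limits:
- item 2+item 3+item 4: cost 24, carry weight 18, value 129
- item 2+item 4+item 5: cost 24, carry weight 11, value 129
- item 2+item 4+item 6: cost 28, carry weight 16, value 128
- item 4+item 5+item 6: cost 26, carry weight 17, value 119
Best: 129 util.

129 util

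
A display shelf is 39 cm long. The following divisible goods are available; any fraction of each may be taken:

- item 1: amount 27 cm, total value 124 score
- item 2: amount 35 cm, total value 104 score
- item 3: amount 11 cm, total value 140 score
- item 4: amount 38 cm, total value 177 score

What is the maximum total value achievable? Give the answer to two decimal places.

Take in order of value per unit:
- item 3 (140/11 per unit): all 11 → value 140, running total 140.00
- item 4 (177/38 per unit): 28 of 38 → value 28×177/38 = 130.4211, running total 270.42
Total 270.42.

270.42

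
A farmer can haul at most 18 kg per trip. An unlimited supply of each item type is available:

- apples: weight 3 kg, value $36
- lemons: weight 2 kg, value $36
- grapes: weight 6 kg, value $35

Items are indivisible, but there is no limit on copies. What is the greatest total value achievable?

$324

Best value-per-unit is lemons at 36/2, and filling with it alone uses weight 9×2=18. No mix of the others beats 9×36 = 324.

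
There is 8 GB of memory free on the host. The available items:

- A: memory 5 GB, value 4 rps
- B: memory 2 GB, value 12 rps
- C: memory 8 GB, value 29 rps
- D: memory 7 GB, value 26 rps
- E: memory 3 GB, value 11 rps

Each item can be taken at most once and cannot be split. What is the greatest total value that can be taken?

29 rps

Check high-value combinations within 8 GB:
- C: memory 8, value 29
- D: memory 7, value 26
- B+E: memory 2+3=5, value 12+11=23
- A+B: memory 5+2=7, value 4+12=16
- A+E: memory 5+3=8, value 4+11=15
Best: 29 rps.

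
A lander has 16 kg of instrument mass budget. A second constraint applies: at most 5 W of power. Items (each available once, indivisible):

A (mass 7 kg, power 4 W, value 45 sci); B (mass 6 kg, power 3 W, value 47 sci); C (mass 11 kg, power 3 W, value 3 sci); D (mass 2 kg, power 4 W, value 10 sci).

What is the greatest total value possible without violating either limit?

Feasible sets respecting both limits:
- B: mass 6, power 3, value 47
- A: mass 7, power 4, value 45
- D: mass 2, power 4, value 10
- C: mass 11, power 3, value 3
Best: 47 sci.

47 sci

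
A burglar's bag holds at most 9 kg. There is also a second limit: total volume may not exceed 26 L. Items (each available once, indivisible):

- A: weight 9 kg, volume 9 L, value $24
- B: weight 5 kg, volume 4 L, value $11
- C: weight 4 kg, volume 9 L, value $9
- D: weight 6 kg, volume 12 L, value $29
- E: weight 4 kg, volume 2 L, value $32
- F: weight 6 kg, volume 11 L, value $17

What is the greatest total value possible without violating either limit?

Feasible sets respecting both limits:
- B+E: weight 9, volume 6, value 43
- C+E: weight 8, volume 11, value 41
- E: weight 4, volume 2, value 32
Best: $43.

$43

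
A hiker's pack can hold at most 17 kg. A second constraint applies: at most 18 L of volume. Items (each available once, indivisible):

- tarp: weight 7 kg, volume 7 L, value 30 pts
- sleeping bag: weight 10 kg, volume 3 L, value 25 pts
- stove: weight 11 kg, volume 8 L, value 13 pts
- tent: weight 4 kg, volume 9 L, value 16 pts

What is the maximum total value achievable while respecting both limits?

Feasible sets respecting both limits:
- tarp+sleeping bag: weight 17, volume 10, value 55
- tarp+tent: weight 11, volume 16, value 46
- sleeping bag+tent: weight 14, volume 12, value 41
- tarp: weight 7, volume 7, value 30
Best: 55 pts.

55 pts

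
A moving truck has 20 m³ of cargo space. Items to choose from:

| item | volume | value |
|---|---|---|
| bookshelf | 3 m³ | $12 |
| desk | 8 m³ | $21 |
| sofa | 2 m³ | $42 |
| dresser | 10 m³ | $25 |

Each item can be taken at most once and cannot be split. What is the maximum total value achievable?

Check high-value combinations within 20 m³:
- desk+sofa+dresser: volume 8+2+10=20, value 21+42+25=88
- bookshelf+sofa+dresser: volume 3+2+10=15, value 12+42+25=79
- bookshelf+desk+sofa: volume 3+8+2=13, value 12+21+42=75
- sofa+dresser: volume 2+10=12, value 42+25=67
- desk+sofa: volume 8+2=10, value 21+42=63
Best: $88.

$88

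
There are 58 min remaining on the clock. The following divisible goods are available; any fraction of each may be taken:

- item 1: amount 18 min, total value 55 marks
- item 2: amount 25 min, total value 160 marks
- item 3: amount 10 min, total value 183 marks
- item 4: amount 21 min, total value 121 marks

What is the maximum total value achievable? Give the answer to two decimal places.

Take in order of value per unit:
- item 3 (183/10 per unit): all 10 → value 183, running total 183.00
- item 2 (160/25 per unit): all 25 → value 160, running total 343.00
- item 4 (121/21 per unit): all 21 → value 121, running total 464.00
- item 1 (55/18 per unit): 2 of 18 → value 2×55/18 = 6.1111, running total 470.11
Total 470.11.

470.11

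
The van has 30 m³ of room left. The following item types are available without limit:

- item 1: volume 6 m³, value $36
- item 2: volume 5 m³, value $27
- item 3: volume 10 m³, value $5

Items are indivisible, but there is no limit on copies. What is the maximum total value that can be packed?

Best value-per-unit is item 1 at 36/6, and filling with it alone uses volume 5×6=30. No mix of the others beats 5×36 = 180.

$180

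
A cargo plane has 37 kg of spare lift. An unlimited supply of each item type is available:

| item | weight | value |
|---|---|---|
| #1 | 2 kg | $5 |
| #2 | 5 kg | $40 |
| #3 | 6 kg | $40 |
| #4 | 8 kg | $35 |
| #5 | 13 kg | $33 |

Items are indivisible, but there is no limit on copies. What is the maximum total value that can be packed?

Best value-per-unit is #2 at 40/5; filling with it alone gives 7×40 = 280.
Optimal mix: 1×#1 + 7×#2 → weight 37, value 285.

$285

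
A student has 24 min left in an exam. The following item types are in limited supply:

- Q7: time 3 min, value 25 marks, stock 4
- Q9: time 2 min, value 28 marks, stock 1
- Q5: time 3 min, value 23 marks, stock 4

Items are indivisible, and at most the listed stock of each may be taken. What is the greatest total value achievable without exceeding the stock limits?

Best selections within time 24 and stock limits:
- 4×Q7 + 1×Q9 + 3×Q5: time 23, value 197
- 3×Q7 + 1×Q9 + 4×Q5: time 23, value 195
- 4×Q7 + 4×Q5: time 24, value 192
Best: 197 marks.

197 marks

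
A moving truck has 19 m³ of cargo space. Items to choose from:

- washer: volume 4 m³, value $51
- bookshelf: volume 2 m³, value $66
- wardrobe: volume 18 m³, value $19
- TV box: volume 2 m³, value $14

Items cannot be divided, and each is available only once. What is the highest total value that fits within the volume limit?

This is a 0/1 knapsack; check combinations near the capacity.
- washer+bookshelf+TV box: volume 4+2+2=8, value 51+66+14=131
- washer+bookshelf: volume 4+2=6, value 51+66=117
- bookshelf+TV box: volume 2+2=4, value 66+14=80
- bookshelf: volume 2, value 66
- washer+TV box: volume 4+2=6, value 51+14=65
Best: $131.

$131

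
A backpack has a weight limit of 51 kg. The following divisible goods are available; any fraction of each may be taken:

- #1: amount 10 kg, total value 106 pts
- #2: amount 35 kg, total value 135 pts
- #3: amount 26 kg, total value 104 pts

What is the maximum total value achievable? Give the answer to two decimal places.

Take in order of value per unit:
- #1 (106/10 per unit): all 10 → value 106, running total 106.00
- #3 (104/26 per unit): all 26 → value 104, running total 210.00
- #2 (135/35 per unit): 15 of 35 → value 15×135/35 = 57.8571, running total 267.86
Total 267.86.

267.86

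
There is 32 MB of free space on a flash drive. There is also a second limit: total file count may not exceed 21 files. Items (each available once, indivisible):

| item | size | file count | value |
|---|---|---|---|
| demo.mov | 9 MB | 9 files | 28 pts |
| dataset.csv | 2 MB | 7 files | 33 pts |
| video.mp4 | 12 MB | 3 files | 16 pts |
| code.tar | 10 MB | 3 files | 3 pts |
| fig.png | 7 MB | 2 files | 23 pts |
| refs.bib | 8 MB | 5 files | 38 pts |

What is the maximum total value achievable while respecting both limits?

Feasible sets respecting both limits:
- dataset.csv+video.mp4+fig.png+refs.bib: size 29, file count 17, value 110
- demo.mov+dataset.csv+video.mp4+fig.png: size 30, file count 21, value 100
- demo.mov+dataset.csv+refs.bib: size 19, file count 21, value 99
- dataset.csv+code.tar+fig.png+refs.bib: size 27, file count 17, value 97
Best: 110 pts.

110 pts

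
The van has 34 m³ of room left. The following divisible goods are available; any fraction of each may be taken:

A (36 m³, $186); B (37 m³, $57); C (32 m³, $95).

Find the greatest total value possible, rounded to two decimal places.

175.67

Take in order of value per unit:
- A (186/36 per unit): 34 of 36 → value 34×186/36 = 175.6667, running total 175.67
Total 175.67.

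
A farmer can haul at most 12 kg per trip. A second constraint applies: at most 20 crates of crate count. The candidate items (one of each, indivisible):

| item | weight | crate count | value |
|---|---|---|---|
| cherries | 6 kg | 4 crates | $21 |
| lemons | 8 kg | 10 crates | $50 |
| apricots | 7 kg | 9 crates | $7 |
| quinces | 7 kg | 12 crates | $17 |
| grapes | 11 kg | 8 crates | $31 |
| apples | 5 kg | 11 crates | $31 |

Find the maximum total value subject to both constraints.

$52

Feasible sets respecting both limits:
- cherries+apples: weight 11, crate count 15, value 52
- lemons: weight 8, crate count 10, value 50
- apricots+apples: weight 12, crate count 20, value 38
Best: $52.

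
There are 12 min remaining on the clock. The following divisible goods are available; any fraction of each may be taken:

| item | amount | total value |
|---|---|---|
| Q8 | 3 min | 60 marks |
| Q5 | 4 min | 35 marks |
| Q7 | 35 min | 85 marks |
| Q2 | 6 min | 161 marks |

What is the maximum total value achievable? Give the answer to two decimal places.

247.25

Take in order of value per unit:
- Q2 (161/6 per unit): all 6 → value 161, running total 161.00
- Q8 (60/3 per unit): all 3 → value 60, running total 221.00
- Q5 (35/4 per unit): 3 of 4 → value 3×35/4 = 26.2500, running total 247.25
Total 247.25.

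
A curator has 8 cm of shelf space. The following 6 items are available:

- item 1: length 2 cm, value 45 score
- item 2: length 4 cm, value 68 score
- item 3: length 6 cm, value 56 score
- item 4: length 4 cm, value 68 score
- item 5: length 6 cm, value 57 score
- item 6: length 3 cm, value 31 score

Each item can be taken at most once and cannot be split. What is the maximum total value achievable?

Check high-value combinations within 8 cm:
- item 2+item 4: length 4+4=8, value 68+68=136
- item 1+item 2: length 2+4=6, value 45+68=113
- item 1+item 4: length 2+4=6, value 45+68=113
Best: 136 score.

136 score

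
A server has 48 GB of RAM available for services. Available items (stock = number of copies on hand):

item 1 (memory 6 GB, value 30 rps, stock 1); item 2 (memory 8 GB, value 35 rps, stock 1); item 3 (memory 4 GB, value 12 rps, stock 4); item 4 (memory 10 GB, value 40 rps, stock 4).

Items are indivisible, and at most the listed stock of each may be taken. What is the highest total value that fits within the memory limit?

Best selections within memory 48 and stock limits:
- 1×item 1 + 1×item 2 + 1×item 3 + 3×item 4: memory 48, value 197
- 1×item 2 + 4×item 4: memory 48, value 195
- 1×item 1 + 4×item 4: memory 46, value 190
- 1×item 1 + 3×item 3 + 3×item 4: memory 48, value 186
Best: 197 rps.

197 rps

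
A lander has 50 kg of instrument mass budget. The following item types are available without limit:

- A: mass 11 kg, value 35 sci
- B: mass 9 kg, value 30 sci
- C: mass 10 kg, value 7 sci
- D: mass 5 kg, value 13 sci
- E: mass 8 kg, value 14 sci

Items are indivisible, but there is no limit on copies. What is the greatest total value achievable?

163 sci

Best value-per-unit is B at 30/9; filling with it alone gives 5×30 = 150.
Optimal mix: 5×B + 1×D → mass 50, value 163.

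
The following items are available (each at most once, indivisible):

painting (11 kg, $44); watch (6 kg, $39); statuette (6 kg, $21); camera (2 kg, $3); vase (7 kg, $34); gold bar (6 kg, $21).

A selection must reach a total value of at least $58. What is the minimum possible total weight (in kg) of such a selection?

12

Subsets with value ≥ 58, sorted by total weight:
- watch+statuette: weight 12, value 60
- watch+gold bar: weight 12, value 60
Minimum weight: 12 kg.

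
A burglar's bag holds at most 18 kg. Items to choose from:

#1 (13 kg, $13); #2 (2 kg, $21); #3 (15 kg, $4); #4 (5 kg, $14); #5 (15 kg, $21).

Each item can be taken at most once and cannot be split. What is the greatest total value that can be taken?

$42

This is a 0/1 knapsack; check combinations near the capacity.
- #2+#5: weight 2+15=17, value 21+21=42
- #2+#4: weight 2+5=7, value 21+14=35
- #1+#2: weight 13+2=15, value 13+21=34
- #1+#4: weight 13+5=18, value 13+14=27
- #2+#3: weight 2+15=17, value 21+4=25
Best: $42.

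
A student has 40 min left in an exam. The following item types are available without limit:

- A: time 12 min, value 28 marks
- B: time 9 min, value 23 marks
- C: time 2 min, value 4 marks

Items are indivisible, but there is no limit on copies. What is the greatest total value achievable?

100 marks

Best value-per-unit is B at 23/9; filling with it alone gives 4×23 = 92.
Optimal mix: 4×B + 2×C → time 40, value 100.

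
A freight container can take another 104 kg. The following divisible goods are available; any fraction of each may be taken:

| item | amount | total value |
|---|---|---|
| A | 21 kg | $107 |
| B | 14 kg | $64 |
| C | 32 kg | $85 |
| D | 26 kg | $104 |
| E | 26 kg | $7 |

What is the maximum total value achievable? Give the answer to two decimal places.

Take in order of value per unit:
- A (107/21 per unit): all 21 → value 107, running total 107.00
- B (64/14 per unit): all 14 → value 64, running total 171.00
- D (104/26 per unit): all 26 → value 104, running total 275.00
- C (85/32 per unit): all 32 → value 85, running total 360.00
- E (7/26 per unit): 11 of 26 → value 11×7/26 = 2.9615, running total 362.96
Total 362.96.

362.96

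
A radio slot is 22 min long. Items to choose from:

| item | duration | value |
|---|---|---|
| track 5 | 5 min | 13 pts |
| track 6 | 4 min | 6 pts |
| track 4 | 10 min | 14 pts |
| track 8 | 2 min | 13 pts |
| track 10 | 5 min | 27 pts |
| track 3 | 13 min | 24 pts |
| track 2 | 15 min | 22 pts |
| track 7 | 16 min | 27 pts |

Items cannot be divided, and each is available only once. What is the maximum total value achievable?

Check high-value combinations within 22 min:
- track 5+track 4+track 8+track 10: duration 5+10+2+5=22, value 13+14+13+27=67
- track 8+track 10+track 3: duration 2+5+13=20, value 13+27+24=64
- track 8+track 10+track 2: duration 2+5+15=22, value 13+27+22=62
- track 6+track 4+track 8+track 10: duration 4+10+2+5=21, value 6+14+13+27=60
- track 5+track 6+track 8+track 10: duration 5+4+2+5=16, value 13+6+13+27=59
Best: 67 pts.

67 pts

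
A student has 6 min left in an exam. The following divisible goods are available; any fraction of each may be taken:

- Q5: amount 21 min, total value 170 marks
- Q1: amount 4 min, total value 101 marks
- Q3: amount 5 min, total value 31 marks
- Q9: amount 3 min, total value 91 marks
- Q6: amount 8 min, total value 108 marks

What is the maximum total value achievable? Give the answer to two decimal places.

166.75

Take in order of value per unit:
- Q9 (91/3 per unit): all 3 → value 91, running total 91.00
- Q1 (101/4 per unit): 3 of 4 → value 3×101/4 = 75.7500, running total 166.75
Total 166.75.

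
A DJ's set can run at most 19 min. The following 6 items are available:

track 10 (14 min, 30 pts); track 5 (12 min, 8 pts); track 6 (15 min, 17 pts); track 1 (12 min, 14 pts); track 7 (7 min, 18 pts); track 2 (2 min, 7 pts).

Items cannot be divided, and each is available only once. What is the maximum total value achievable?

Check high-value combinations within 19 min:
- track 10+track 2: duration 14+2=16, value 30+7=37
- track 1+track 7: duration 12+7=19, value 14+18=32
- track 10: duration 14, value 30
- track 5+track 7: duration 12+7=19, value 8+18=26
- track 7+track 2: duration 7+2=9, value 18+7=25
Best: 37 pts.

37 pts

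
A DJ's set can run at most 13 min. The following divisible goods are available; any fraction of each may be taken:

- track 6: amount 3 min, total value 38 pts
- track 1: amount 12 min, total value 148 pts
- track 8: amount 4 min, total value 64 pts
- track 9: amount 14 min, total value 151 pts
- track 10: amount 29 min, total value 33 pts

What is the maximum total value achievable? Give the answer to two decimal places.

176.00

Take in order of value per unit:
- track 8 (64/4 per unit): all 4 → value 64, running total 64.00
- track 6 (38/3 per unit): all 3 → value 38, running total 102.00
- track 1 (148/12 per unit): 6 of 12 → value 6×148/12 = 74.0000, running total 176.00
Total 176.00.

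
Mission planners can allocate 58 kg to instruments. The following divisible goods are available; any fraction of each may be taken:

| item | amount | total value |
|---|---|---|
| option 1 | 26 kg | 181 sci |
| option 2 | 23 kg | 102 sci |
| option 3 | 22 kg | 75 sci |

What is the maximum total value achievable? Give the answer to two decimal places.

Take in order of value per unit:
- option 1 (181/26 per unit): all 26 → value 181, running total 181.00
- option 2 (102/23 per unit): all 23 → value 102, running total 283.00
- option 3 (75/22 per unit): 9 of 22 → value 9×75/22 = 30.6818, running total 313.68
Total 313.68.

313.68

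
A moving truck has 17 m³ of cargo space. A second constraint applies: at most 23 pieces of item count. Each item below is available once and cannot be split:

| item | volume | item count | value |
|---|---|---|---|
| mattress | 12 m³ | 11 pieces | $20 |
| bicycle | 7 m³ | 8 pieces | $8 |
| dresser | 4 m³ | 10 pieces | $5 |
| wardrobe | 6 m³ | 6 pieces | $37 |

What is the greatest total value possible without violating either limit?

Feasible sets respecting both limits:
- bicycle+wardrobe: volume 13, item count 14, value 45
- dresser+wardrobe: volume 10, item count 16, value 42
- wardrobe: volume 6, item count 6, value 37
Best: $45.

$45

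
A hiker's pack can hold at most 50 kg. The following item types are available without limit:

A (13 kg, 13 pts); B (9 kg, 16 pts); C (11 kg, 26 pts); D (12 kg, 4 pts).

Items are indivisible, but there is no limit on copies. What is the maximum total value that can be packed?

104 pts

Best value-per-unit is C at 26/11, and filling with it alone uses weight 4×11=44. No mix of the others beats 4×26 = 104.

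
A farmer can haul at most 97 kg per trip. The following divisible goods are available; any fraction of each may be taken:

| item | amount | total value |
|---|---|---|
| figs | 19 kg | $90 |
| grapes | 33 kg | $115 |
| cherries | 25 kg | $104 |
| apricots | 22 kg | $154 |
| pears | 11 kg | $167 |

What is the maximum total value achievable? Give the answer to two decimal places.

Take in order of value per unit:
- pears (167/11 per unit): all 11 → value 167, running total 167.00
- apricots (154/22 per unit): all 22 → value 154, running total 321.00
- figs (90/19 per unit): all 19 → value 90, running total 411.00
- cherries (104/25 per unit): all 25 → value 104, running total 515.00
- grapes (115/33 per unit): 20 of 33 → value 20×115/33 = 69.6970, running total 584.70
Total 584.70.

584.70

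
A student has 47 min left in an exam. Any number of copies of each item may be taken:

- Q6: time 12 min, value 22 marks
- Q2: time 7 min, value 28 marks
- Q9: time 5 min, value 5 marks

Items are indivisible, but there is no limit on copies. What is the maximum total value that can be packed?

Best value-per-unit is Q2 at 28/7; filling with it alone gives 6×28 = 168.
Optimal mix: 6×Q2 + 1×Q9 → time 47, value 173.

173 marks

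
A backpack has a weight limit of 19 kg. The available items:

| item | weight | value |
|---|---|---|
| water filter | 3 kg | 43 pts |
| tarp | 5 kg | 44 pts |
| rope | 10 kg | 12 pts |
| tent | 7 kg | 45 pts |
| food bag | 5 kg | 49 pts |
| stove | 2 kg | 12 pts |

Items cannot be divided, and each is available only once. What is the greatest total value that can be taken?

This is a 0/1 knapsack; check combinations near the capacity.
- tarp+tent+food bag+stove: weight 5+7+5+2=19, value 44+45+49+12=150
- water filter+tent+food bag+stove: weight 3+7+5+2=17, value 43+45+49+12=149
- water filter+tarp+food bag+stove: weight 3+5+5+2=15, value 43+44+49+12=148
- water filter+tarp+tent+stove: weight 3+5+7+2=17, value 43+44+45+12=144
Best: 150 pts.

150 pts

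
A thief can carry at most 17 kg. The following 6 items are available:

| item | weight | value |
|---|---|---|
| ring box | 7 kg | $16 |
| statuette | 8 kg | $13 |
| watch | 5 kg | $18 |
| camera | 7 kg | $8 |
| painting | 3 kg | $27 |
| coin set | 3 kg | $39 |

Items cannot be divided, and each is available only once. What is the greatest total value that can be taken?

$84

This is a 0/1 knapsack; check combinations near the capacity.
- watch+painting+coin set: weight 5+3+3=11, value 18+27+39=84
- ring box+painting+coin set: weight 7+3+3=13, value 16+27+39=82
- statuette+painting+coin set: weight 8+3+3=14, value 13+27+39=79
- camera+painting+coin set: weight 7+3+3=13, value 8+27+39=74
- ring box+watch+coin set: weight 7+5+3=15, value 16+18+39=73
Best: $84.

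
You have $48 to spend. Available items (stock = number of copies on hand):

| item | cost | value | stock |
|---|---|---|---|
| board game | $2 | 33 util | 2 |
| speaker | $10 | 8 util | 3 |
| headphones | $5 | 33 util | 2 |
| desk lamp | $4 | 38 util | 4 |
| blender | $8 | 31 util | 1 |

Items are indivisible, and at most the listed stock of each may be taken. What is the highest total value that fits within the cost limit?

323 util

Best selections within cost 48 and stock limits:
- 2×board game + 1×speaker + 2×headphones + 4×desk lamp + 1×blender: cost 48, value 323
- 2×board game + 2×headphones + 4×desk lamp + 1×blender: cost 38, value 315
- 2×board game + 1×speaker + 2×headphones + 4×desk lamp: cost 40, value 292
Best: 323 util.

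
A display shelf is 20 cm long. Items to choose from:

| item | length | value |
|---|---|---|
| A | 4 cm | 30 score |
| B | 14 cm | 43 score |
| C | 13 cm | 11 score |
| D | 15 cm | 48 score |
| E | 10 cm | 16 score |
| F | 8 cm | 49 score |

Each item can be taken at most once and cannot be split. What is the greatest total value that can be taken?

This is a 0/1 knapsack; check combinations near the capacity.
- A+F: length 4+8=12, value 30+49=79
- A+D: length 4+15=19, value 30+48=78
- A+B: length 4+14=18, value 30+43=73
- E+F: length 10+8=18, value 16+49=65
- F: length 8, value 49
Best: 79 score.

79 score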